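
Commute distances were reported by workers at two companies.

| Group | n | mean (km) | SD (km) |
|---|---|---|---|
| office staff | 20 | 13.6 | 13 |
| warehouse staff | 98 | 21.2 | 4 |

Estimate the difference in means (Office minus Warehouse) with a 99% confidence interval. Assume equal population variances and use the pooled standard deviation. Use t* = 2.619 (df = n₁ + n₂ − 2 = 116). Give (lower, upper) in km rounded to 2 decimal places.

s_p = √[((n₁−1)s₁² + (n₂−1)s₂²)/(n₁+n₂−2)] = √[(19·13² + 97·4²)/116] = 6.4078.
SE = 6.4078·√(1/20 + 1/98) = 1.5723.
With t* = 2.619, margin = 2.619 × 1.5723 = 4.1179.
x̄₁ − x̄₂ = 13.6 − 21.2 = -7.6000; interval -7.6000 ± 4.1179 = (-11.72, -3.48).

(-11.72, -3.48)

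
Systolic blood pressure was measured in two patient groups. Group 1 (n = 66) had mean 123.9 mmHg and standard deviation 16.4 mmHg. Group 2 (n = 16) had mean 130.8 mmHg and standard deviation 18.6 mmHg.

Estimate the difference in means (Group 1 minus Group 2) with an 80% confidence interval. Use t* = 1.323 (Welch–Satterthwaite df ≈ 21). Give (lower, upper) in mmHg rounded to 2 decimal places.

Standard errors of each mean: 16.4/√66 = 2.0187 and 18.6/√16 = 4.6500.
SE(x̄₁ − x̄₂) = √(2.0187² + 4.6500²) = 5.0693 for independent samples with unequal variances.
With t* = 1.323, the margin is 1.323 × 5.0693 = 6.7067.
x̄₁ − x̄₂ = 123.9 − 130.8 = -6.9000; the interval is -6.9000 ± 6.7067 = (-13.61, -0.19).

(-13.61, -0.19)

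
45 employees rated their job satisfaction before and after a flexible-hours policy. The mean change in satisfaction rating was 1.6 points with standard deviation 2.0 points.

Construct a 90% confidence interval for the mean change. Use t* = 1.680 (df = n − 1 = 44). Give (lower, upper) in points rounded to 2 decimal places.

This is a matched-pairs design, so SE = s_d/√n = 2.0/√45 = 0.2981.
Margin = 1.680 × 0.2981 = 0.5008; the interval is 1.6 ± 0.5008 = (1.10, 2.10).

(1.10, 2.10)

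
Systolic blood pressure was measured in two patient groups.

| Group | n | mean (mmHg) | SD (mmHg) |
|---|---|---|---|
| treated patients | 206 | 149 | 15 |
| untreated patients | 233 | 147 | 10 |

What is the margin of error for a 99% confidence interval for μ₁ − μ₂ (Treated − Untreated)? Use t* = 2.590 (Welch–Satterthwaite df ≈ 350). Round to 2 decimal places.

SE₁ = s₁/√n₁ = 15/√206 = 1.0451; SE₂ = 10/√233 = 0.6551.
Independent samples, unequal variances: SE_diff = √(SE₁² + SE₂²) = √(1.09223401 + 0.42915601) = 1.2334.
t* = 2.590, so margin of error = 2.590 × 1.2334 = 3.1945.

3.19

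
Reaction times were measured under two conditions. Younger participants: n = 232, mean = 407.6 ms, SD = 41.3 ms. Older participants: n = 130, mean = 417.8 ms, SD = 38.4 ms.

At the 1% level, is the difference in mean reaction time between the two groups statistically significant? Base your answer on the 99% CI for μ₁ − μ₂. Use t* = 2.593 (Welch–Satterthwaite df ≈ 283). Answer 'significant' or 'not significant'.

Per-group SEs: s₁/√n₁ = 41.3/√232 = 2.7115, s₂/√n₂ = 38.4/√130 = 3.3679.
Unpooled SE of the difference: √(7.35223225 + 11.34275041) = 4.3238.
Margin of error = t* · SE = 2.593 × 4.3238 = 11.2116.
x̄₁ − x̄₂ = 407.6 − 417.8 = -10.2000.
CI: -10.2000 ± 11.2116 = (-21.4116, 1.0116).
The interval (-21.4116, 1.0116) contains 0, so the difference is not significant.

not significant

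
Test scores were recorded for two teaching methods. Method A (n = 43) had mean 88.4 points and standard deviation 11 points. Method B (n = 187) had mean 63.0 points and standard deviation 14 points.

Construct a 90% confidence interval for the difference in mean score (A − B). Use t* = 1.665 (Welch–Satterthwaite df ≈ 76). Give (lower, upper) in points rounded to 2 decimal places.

(22.13, 28.67)

Per-group SEs: s₁/√n₁ = 11/√43 = 1.6775, s₂/√n₂ = 14/√187 = 1.0238.
Unpooled SE of the difference: √(2.81400625 + 1.04816644) = 1.9652.
Margin of error = t* · SE = 1.665 × 1.9652 = 3.2721.
x̄₁ − x̄₂ = 88.4 − 63.0 = 25.4000.
CI: 25.4000 ± 3.2721 = (22.13, 28.67).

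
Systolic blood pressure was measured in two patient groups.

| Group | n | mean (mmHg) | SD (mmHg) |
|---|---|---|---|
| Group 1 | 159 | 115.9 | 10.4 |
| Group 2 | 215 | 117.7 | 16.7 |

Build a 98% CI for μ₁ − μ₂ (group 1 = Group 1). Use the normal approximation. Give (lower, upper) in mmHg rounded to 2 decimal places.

(-5.07, 1.47)

Per-group SEs: s₁/√n₁ = 10.4/√159 = 0.8248, s₂/√n₂ = 16.7/√215 = 1.1389.
Unpooled SE of the difference: √(0.68029504 + 1.29709321) = 1.4062.
Margin of error = z* · SE = 2.326 × 1.4062 = 3.2708.
x̄₁ − x̄₂ = 115.9 − 117.7 = -1.8000.
CI: -1.8000 ± 3.2708 = (-5.07, 1.47).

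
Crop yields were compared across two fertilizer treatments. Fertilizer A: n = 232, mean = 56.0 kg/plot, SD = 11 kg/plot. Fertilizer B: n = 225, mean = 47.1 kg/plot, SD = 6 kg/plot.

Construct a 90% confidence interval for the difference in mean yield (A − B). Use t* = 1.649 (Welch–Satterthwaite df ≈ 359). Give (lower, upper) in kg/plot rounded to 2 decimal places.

Per-group SEs: s₁/√n₁ = 11/√232 = 0.7222, s₂/√n₂ = 6/√225 = 0.4000.
Unpooled SE of the difference: √(0.52157284 + 0.16) = 0.8256.
Margin of error = t* · SE = 1.649 × 0.8256 = 1.3614.
x̄₁ − x̄₂ = 56.0 − 47.1 = 8.9000.
CI: 8.9000 ± 1.3614 = (7.54, 10.26).

(7.54, 10.26)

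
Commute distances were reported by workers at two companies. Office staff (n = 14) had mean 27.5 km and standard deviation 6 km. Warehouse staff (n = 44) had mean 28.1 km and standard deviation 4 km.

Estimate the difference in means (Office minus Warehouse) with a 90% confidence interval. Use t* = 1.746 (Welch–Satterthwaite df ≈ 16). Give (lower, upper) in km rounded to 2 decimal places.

(-3.59, 2.39)

Standard errors of each mean: 6/√14 = 1.6036 and 4/√44 = 0.6030.
SE(x̄₁ − x̄₂) = √(1.6036² + 0.6030²) = 1.7132 for independent samples with unequal variances.
With t* = 1.746, the margin is 1.746 × 1.7132 = 2.9912.
x̄₁ − x̄₂ = 27.5 − 28.1 = -0.6000; the interval is -0.6000 ± 2.9912 = (-3.59, 2.39).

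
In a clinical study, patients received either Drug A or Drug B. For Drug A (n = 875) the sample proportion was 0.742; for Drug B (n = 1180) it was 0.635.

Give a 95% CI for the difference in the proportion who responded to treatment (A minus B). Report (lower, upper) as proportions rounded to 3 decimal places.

(0.067, 0.147)

The two standard errors are √(0.7420×0.2580/875) = 0.01479 and √(0.6350×0.3650/1180) = 0.01401.
Because the samples are independent, SE_diff = √(0.01479² + 0.01401²) = 0.02037.
Using z* = 1.960 for 95%, ME = 1.960 × 0.02037 = 0.03993.
p̂₁ − p̂₂ = 0.1070; interval 0.1070 ± 0.03993 gives (0.067, 0.147).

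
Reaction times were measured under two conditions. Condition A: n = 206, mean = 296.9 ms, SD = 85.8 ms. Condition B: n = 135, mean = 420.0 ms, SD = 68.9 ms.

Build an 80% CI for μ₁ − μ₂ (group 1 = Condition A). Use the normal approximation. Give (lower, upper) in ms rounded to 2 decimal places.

Per-group SEs: s₁/√n₁ = 85.8/√206 = 5.9780, s₂/√n₂ = 68.9/√135 = 5.9300.
Unpooled SE of the difference: √(35.736484 + 35.1649) = 8.4203.
Margin of error = z* · SE = 1.282 × 8.4203 = 10.7948.
x̄₁ − x̄₂ = 296.9 − 420.0 = -123.1000.
CI: -123.1000 ± 10.7948 = (-133.89, -112.31).

(-133.89, -112.31)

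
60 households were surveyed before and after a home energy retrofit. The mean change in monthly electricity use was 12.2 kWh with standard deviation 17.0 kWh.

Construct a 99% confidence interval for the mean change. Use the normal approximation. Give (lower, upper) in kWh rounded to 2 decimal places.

(6.55, 17.85)

Paired design: SE = s_d/√n = 17.0/√60 = 2.1947.
z* = 2.576; margin of error = 2.576 × 2.1947 = 5.6535.
12.2 ± 5.6535 → (6.55, 17.85).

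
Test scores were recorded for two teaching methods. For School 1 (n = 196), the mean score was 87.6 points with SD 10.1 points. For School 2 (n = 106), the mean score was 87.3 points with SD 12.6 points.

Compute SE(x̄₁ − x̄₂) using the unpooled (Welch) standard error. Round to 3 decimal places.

Per-group SEs: s₁/√n₁ = 10.1/√196 = 0.7214, s₂/√n₂ = 12.6/√106 = 1.2238.
Unpooled SE of the difference: √(0.52041796 + 1.49768644) = 1.4206.

1.421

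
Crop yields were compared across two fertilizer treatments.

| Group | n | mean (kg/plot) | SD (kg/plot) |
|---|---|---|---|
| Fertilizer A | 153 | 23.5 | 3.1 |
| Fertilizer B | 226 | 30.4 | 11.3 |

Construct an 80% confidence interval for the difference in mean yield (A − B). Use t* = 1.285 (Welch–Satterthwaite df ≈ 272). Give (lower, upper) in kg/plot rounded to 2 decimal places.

Standard errors of each mean: 3.1/√153 = 0.2506 and 11.3/√226 = 0.7517.
SE(x̄₁ − x̄₂) = √(0.2506² + 0.7517²) = 0.7924 for independent samples with unequal variances.
With t* = 1.285, the margin is 1.285 × 0.7924 = 1.0182.
x̄₁ − x̄₂ = 23.5 − 30.4 = -6.9000; the interval is -6.9000 ± 1.0182 = (-7.92, -5.88).

(-7.92, -5.88)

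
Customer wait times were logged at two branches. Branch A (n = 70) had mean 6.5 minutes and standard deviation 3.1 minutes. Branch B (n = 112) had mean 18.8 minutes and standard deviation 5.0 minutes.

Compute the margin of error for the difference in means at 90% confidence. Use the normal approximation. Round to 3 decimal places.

0.988

Standard errors of each mean: 3.1/√70 = 0.3705 and 5.0/√112 = 0.4725.
SE(x̄₁ − x̄₂) = √(0.3705² + 0.4725²) = 0.6004 for independent samples with unequal variances.
With z* = 1.645, the margin is 1.645 × 0.6004 = 0.9877.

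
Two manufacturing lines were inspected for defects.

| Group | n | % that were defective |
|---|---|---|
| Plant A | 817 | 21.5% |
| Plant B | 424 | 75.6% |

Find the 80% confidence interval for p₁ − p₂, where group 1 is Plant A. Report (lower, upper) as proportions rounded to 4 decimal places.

The two standard errors are √(0.2150×0.7850/817) = 0.01437 and √(0.7560×0.2440/424) = 0.02086.
Because the samples are independent, SE_diff = √(0.01437² + 0.02086²) = 0.02533.
Using z* = 1.282 for 80%, ME = 1.282 × 0.02533 = 0.03247.
p̂₁ − p̂₂ = -0.5410; interval -0.5410 ± 0.03247 gives (-0.5735, -0.5085).

(-0.5735, -0.5085)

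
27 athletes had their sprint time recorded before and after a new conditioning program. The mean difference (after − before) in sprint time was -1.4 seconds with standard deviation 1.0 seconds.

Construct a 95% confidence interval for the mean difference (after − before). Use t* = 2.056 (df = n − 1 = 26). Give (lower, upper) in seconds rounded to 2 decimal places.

This is a matched-pairs design, so SE = s_d/√n = 1.0/√27 = 0.1925.
Margin = 2.056 × 0.1925 = 0.3958; the interval is -1.4 ± 0.3958 = (-1.80, -1.00).

(-1.80, -1.00)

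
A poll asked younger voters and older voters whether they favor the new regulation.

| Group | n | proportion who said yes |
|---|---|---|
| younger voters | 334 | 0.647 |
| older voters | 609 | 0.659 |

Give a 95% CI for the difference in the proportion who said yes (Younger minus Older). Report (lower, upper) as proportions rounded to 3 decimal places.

SE₁ = √(p̂₁(1−p̂₁)/n₁) = √(0.6470·0.3530/334) = 0.02615; SE₂ = √(0.6590·0.3410/609) = 0.01921.
Independent samples: SE of the difference = √(SE₁² + SE₂²) = √(0.0006838225 + 0.0003690241) = 0.03245.
z* for 95% confidence is 1.960, so the margin of error is 1.960 × 0.03245 = 0.06360.
Point estimate p̂₁ − p̂₂ = 0.6470 − 0.6590 = -0.0120.
-0.0120 ± 0.06360 → (-0.076, 0.052).

(-0.076, 0.052)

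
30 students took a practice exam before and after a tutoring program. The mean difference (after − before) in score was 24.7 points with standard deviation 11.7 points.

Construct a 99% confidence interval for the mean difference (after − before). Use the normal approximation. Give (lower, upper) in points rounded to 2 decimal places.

Paired design: SE = s_d/√n = 11.7/√30 = 2.1361.
z* = 2.576; margin of error = 2.576 × 2.1361 = 5.5026.
24.7 ± 5.5026 → (19.20, 30.20).

(19.20, 30.20)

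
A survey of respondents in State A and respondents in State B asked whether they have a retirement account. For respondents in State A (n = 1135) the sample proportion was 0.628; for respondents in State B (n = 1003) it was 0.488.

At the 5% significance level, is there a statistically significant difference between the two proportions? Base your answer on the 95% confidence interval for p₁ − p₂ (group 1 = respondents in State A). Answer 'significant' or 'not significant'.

significant

SE₁ = √(p̂₁(1−p̂₁)/n₁) = √(0.6280·0.3720/1135) = 0.01435; SE₂ = √(0.4880·0.5120/1003) = 0.01578.
Independent samples: SE of the difference = √(SE₁² + SE₂²) = √(0.0002059225 + 0.0002490084) = 0.02133.
z* for 95% confidence is 1.960, so the margin of error is 1.960 × 0.02133 = 0.04181.
Point estimate p̂₁ − p̂₂ = 0.6280 − 0.4880 = 0.1400.
0.1400 ± 0.04181 → (0.09819, 0.18181).
The interval (0.09819, 0.18181) does not contain 0, so the difference is significant.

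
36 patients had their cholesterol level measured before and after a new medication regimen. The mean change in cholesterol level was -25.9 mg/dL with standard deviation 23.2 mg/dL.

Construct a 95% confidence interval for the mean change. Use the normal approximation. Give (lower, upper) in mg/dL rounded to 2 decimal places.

(-33.48, -18.32)

This is a matched-pairs design, so SE = s_d/√n = 23.2/√36 = 3.8667.
Margin = 1.960 × 3.8667 = 7.5787; the interval is -25.9 ± 7.5787 = (-33.48, -18.32).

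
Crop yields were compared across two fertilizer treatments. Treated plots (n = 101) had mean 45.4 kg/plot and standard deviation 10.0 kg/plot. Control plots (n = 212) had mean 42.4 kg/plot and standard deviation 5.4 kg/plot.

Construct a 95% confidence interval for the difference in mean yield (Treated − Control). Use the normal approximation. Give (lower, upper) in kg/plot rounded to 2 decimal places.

SE₁ = s₁/√n₁ = 10.0/√101 = 0.9950; SE₂ = 5.4/√212 = 0.3709.
Independent samples, unequal variances: SE_diff = √(SE₁² + SE₂²) = √(0.990025 + 0.13756681) = 1.0619.
z* = 1.960, so margin of error = 1.960 × 1.0619 = 2.0813.
Difference in means = 45.4 − 42.4 = 3.0000.
3.0000 ± 2.0813 → (0.92, 5.08).

(0.92, 5.08)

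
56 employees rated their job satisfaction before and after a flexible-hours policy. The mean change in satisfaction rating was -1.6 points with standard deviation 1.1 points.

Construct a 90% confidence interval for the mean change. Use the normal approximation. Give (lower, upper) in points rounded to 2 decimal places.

This is a matched-pairs design, so SE = s_d/√n = 1.1/√56 = 0.1470.
Margin = 1.645 × 0.1470 = 0.2418; the interval is -1.6 ± 0.2418 = (-1.84, -1.36).

(-1.84, -1.36)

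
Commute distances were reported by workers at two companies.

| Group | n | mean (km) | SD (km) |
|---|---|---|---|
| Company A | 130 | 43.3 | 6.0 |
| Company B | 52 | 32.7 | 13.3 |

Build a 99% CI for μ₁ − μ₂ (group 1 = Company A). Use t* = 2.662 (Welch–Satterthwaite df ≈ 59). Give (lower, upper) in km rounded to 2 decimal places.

(5.49, 15.71)

Per-group SEs: s₁/√n₁ = 6.0/√130 = 0.5262, s₂/√n₂ = 13.3/√52 = 1.8444.
Unpooled SE of the difference: √(0.27688644 + 3.40181136) = 1.9180.
Margin of error = t* · SE = 2.662 × 1.9180 = 5.1057.
x̄₁ − x̄₂ = 43.3 − 32.7 = 10.6000.
CI: 10.6000 ± 5.1057 = (5.49, 15.71).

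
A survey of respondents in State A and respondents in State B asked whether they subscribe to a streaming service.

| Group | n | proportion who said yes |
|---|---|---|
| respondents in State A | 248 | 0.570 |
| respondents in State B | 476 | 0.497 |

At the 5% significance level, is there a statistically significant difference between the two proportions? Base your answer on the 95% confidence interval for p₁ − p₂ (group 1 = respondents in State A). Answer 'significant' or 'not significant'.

not significant

SE₁ = √(p̂₁(1−p̂₁)/n₁) = √(0.5700·0.4300/248) = 0.03144; SE₂ = √(0.4970·0.5030/476) = 0.02292.
Independent samples: SE of the difference = √(SE₁² + SE₂²) = √(0.0009884736 + 0.0005253264) = 0.03891.
z* for 95% confidence is 1.960, so the margin of error is 1.960 × 0.03891 = 0.07626.
Point estimate p̂₁ − p̂₂ = 0.5700 − 0.4970 = 0.0730.
0.0730 ± 0.07626 → (-0.00326, 0.14926).
The interval (-0.00326, 0.14926) contains 0, so the difference is not significant.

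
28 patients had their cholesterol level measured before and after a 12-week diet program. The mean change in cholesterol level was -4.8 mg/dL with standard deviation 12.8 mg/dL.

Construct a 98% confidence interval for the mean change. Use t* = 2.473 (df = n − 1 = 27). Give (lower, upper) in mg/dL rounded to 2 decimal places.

(-10.78, 1.18)

Paired design: SE = s_d/√n = 12.8/√28 = 2.4190.
t* = 2.473; margin of error = 2.473 × 2.4190 = 5.9822.
-4.8 ± 5.9822 → (-10.78, 1.18).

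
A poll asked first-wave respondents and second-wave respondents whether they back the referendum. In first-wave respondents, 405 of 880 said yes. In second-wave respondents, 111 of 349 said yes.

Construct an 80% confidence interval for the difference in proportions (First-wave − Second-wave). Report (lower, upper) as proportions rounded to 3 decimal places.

(0.104, 0.181)

Sample proportions: 405/880 = 0.4602, 111/349 = 0.3181.
Each SE is √(p̂(1−p̂)/n): √(0.4602·0.5398/880) = 0.01680 and √(0.3181·0.6819/349) = 0.02493.
SE(p̂₁ − p̂₂) = √(SE₁² + SE₂²) = √(0.00028224 + 0.0006215049) = 0.03006, since the two samples are independent.
At 80% confidence z* = 1.282; margin = 1.282 × 0.03006 = 0.03854.
The difference is 0.4602 − 0.3181 = 0.1421, so the interval is 0.1421 ± 0.03854 = (0.104, 0.181).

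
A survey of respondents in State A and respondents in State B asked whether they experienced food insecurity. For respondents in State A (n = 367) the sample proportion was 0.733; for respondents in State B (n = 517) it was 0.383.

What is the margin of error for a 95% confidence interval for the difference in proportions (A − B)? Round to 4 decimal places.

The two standard errors are √(0.7330×0.2670/367) = 0.02309 and √(0.3830×0.6170/517) = 0.02138.
Because the samples are independent, SE_diff = √(0.02309² + 0.02138²) = 0.03147.
Using z* = 1.960 for 95%, ME = 1.960 × 0.03147 = 0.06168.

0.0617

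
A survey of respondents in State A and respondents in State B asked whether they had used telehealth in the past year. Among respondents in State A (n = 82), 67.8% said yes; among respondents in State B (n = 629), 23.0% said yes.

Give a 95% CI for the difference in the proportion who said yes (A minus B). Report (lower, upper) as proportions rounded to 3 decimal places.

(0.342, 0.554)

The two standard errors are √(0.6780×0.3220/82) = 0.05160 and √(0.2300×0.7700/629) = 0.01678.
Because the samples are independent, SE_diff = √(0.05160² + 0.01678²) = 0.05426.
Using z* = 1.960 for 95%, ME = 1.960 × 0.05426 = 0.10635.
p̂₁ − p̂₂ = 0.4480; interval 0.4480 ± 0.10635 gives (0.342, 0.554).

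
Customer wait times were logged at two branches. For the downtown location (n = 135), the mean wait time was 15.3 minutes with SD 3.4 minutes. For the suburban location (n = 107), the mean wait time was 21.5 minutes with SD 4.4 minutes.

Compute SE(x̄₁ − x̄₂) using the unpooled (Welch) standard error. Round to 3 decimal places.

0.516

Standard errors of each mean: 3.4/√135 = 0.2926 and 4.4/√107 = 0.4254.
SE(x̄₁ − x̄₂) = √(0.2926² + 0.4254²) = 0.5163 for independent samples with unequal variances.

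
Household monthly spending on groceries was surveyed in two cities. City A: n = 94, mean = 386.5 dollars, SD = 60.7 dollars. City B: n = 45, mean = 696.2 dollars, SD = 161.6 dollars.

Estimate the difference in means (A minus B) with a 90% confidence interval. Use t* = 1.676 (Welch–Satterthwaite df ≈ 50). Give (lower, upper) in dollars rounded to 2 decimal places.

(-351.42, -267.98)

Standard errors of each mean: 60.7/√94 = 6.2607 and 161.6/√45 = 24.0899.
SE(x̄₁ − x̄₂) = √(6.2607² + 24.0899²) = 24.8902 for independent samples with unequal variances.
With t* = 1.676, the margin is 1.676 × 24.8902 = 41.7160.
x̄₁ − x̄₂ = 386.5 − 696.2 = -309.7000; the interval is -309.7000 ± 41.7160 = (-351.42, -267.98).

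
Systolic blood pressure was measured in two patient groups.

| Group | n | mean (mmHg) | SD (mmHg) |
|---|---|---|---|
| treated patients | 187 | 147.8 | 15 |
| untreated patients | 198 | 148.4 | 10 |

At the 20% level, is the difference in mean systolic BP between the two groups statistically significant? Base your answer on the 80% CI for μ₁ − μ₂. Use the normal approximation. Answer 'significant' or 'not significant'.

not significant

SE₁ = s₁/√n₁ = 15/√187 = 1.0969; SE₂ = 10/√198 = 0.7107.
Independent samples, unequal variances: SE_diff = √(SE₁² + SE₂²) = √(1.20318961 + 0.50509449) = 1.3070.
z* = 1.282, so margin of error = 1.282 × 1.3070 = 1.6756.
Difference in means = 147.8 − 148.4 = -0.6000.
-0.6000 ± 1.6756 → (-2.2756, 1.0756).
The interval (-2.2756, 1.0756) contains 0, so the difference is not significant.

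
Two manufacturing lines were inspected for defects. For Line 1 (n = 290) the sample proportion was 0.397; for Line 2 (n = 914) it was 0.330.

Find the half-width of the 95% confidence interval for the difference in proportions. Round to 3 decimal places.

Each SE is √(p̂(1−p̂)/n): √(0.3970·0.6030/290) = 0.02873 and √(0.3300·0.6700/914) = 0.01555.
SE(p̂₁ − p̂₂) = √(SE₁² + SE₂²) = √(0.0008254129 + 0.0002418025) = 0.03267, since the two samples are independent.
At 95% confidence z* = 1.960; margin = 1.960 × 0.03267 = 0.06403.

0.064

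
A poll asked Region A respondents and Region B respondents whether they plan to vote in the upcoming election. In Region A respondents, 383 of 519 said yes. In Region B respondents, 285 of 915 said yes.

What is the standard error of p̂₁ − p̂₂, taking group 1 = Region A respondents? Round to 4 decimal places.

p̂₁ = 383/519 = 0.7380 and p̂₂ = 285/915 = 0.3115.
SE₁ = √(p̂₁(1−p̂₁)/n₁) = √(0.7380·0.2620/519) = 0.01930; SE₂ = √(0.3115·0.6885/915) = 0.01531.
Independent samples: SE of the difference = √(SE₁² + SE₂²) = √(0.00037249 + 0.0002343961) = 0.02464.

0.0246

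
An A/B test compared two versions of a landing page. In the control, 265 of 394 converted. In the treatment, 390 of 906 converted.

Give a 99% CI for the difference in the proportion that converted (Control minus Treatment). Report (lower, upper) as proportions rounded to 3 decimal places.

p̂₁ = 265/394 = 0.6726 and p̂₂ = 390/906 = 0.4305.
SE₁ = √(p̂₁(1−p̂₁)/n₁) = √(0.6726·0.3274/394) = 0.02364; SE₂ = √(0.4305·0.5695/906) = 0.01645.
Independent samples: SE of the difference = √(SE₁² + SE₂²) = √(0.0005588496 + 0.0002706025) = 0.02880.
z* for 99% confidence is 2.576, so the margin of error is 2.576 × 0.02880 = 0.07419.
Point estimate p̂₁ − p̂₂ = 0.6726 − 0.4305 = 0.2421.
0.2421 ± 0.07419 → (0.168, 0.316).

(0.168, 0.316)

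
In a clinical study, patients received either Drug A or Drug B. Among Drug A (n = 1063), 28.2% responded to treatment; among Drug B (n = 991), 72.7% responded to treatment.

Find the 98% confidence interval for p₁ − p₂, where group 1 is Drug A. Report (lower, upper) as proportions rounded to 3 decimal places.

Each SE is √(p̂(1−p̂)/n): √(0.2820·0.7180/1063) = 0.01380 and √(0.7270·0.2730/991) = 0.01415.
SE(p̂₁ − p̂₂) = √(SE₁² + SE₂²) = √(0.00019044 + 0.0002002225) = 0.01977, since the two samples are independent.
At 98% confidence z* = 2.326; margin = 2.326 × 0.01977 = 0.04599.
The difference is 0.2820 − 0.7270 = -0.4450, so the interval is -0.4450 ± 0.04599 = (-0.491, -0.399).

(-0.491, -0.399)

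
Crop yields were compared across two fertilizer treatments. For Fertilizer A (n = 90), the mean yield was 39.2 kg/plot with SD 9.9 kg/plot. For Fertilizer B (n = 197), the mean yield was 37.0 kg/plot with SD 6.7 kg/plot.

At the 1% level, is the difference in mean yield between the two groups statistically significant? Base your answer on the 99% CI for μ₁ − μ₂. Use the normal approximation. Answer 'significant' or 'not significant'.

SE₁ = s₁/√n₁ = 9.9/√90 = 1.0436; SE₂ = 6.7/√197 = 0.4774.
Independent samples, unequal variances: SE_diff = √(SE₁² + SE₂²) = √(1.08910096 + 0.22791076) = 1.1476.
z* = 2.576, so margin of error = 2.576 × 1.1476 = 2.9562.
Difference in means = 39.2 − 37.0 = 2.2000.
2.2000 ± 2.9562 → (-0.7562, 5.1562).
The interval (-0.7562, 5.1562) contains 0, so the difference is not significant.

not significant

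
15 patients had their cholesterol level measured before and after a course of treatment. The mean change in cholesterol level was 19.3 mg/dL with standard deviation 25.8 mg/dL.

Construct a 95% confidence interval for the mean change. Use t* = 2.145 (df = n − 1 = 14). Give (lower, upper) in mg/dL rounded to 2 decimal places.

This is a matched-pairs design, so SE = s_d/√n = 25.8/√15 = 6.6615.
Margin = 2.145 × 6.6615 = 14.2889; the interval is 19.3 ± 14.2889 = (5.01, 33.59).

(5.01, 33.59)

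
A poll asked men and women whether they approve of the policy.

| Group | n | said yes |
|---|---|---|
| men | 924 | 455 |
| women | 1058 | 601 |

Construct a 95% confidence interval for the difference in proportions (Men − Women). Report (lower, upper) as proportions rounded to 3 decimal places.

p̂₁ = 455/924 = 0.4924 and p̂₂ = 601/1058 = 0.5681.
SE₁ = √(p̂₁(1−p̂₁)/n₁) = √(0.4924·0.5076/924) = 0.01645; SE₂ = √(0.5681·0.4319/1058) = 0.01523.
Independent samples: SE of the difference = √(SE₁² + SE₂²) = √(0.0002706025 + 0.0002319529) = 0.02242.
z* for 95% confidence is 1.960, so the margin of error is 1.960 × 0.02242 = 0.04394.
Point estimate p̂₁ − p̂₂ = 0.4924 − 0.5681 = -0.0757.
-0.0757 ± 0.04394 → (-0.120, -0.032).

(-0.120, -0.032)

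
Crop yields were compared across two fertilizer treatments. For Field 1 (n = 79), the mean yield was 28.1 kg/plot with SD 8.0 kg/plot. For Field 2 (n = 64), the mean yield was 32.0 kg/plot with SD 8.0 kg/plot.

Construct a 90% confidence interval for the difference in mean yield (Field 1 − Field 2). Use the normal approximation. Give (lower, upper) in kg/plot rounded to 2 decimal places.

(-6.11, -1.69)

SE₁ = s₁/√n₁ = 8.0/√79 = 0.9001; SE₂ = 8.0/√64 = 1.0000.
Independent samples, unequal variances: SE_diff = √(SE₁² + SE₂²) = √(0.81018001 + 1.0) = 1.3454.
z* = 1.645, so margin of error = 1.645 × 1.3454 = 2.2132.
Difference in means = 28.1 − 32.0 = -3.9000.
-3.9000 ± 2.2132 → (-6.11, -1.69).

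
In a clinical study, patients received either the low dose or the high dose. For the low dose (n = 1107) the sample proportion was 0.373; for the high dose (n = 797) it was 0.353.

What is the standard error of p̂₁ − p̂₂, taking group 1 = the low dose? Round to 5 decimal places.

0.02231

SE₁ = √(p̂₁(1−p̂₁)/n₁) = √(0.3730·0.6270/1107) = 0.01453; SE₂ = √(0.3530·0.6470/797) = 0.01693.
Independent samples: SE of the difference = √(SE₁² + SE₂²) = √(0.0002111209 + 0.0002866249) = 0.02231.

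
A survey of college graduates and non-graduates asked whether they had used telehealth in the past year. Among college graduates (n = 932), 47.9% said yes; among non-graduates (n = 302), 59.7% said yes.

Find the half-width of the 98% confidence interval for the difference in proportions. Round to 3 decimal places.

The two standard errors are √(0.4790×0.5210/932) = 0.01636 and √(0.5970×0.4030/302) = 0.02823.
Because the samples are independent, SE_diff = √(0.01636² + 0.02823²) = 0.03263.
Using z* = 2.326 for 98%, ME = 2.326 × 0.03263 = 0.07590.

0.076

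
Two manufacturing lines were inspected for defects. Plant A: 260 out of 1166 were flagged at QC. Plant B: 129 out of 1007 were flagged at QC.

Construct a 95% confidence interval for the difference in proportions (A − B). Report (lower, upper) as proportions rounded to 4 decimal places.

First, p̂₁ = 260/1166 = 0.2230; p̂₂ = 129/1007 = 0.1281.
The two standard errors are √(0.2230×0.7770/1166) = 0.01219 and √(0.1281×0.8719/1007) = 0.01053.
Because the samples are independent, SE_diff = √(0.01219² + 0.01053²) = 0.01611.
Using z* = 1.960 for 95%, ME = 1.960 × 0.01611 = 0.03158.
p̂₁ − p̂₂ = 0.0949; interval 0.0949 ± 0.03158 gives (0.0633, 0.1265).

(0.0633, 0.1265)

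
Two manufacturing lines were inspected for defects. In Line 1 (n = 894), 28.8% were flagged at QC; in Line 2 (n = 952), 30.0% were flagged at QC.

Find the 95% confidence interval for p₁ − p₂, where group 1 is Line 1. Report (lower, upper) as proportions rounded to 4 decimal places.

(-0.0536, 0.0296)

SE₁ = √(p̂₁(1−p̂₁)/n₁) = √(0.2880·0.7120/894) = 0.01514; SE₂ = √(0.3000·0.7000/952) = 0.01485.
Independent samples: SE of the difference = √(SE₁² + SE₂²) = √(0.0002292196 + 0.0002205225) = 0.02121.
z* for 95% confidence is 1.960, so the margin of error is 1.960 × 0.02121 = 0.04157.
Point estimate p̂₁ − p̂₂ = 0.2880 − 0.3000 = -0.0120.
-0.0120 ± 0.04157 → (-0.0536, 0.0296).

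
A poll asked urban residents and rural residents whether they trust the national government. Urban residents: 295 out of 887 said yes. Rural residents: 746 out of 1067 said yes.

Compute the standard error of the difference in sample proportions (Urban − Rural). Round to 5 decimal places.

Sample proportions: 295/887 = 0.3326, 746/1067 = 0.6992.
Each SE is √(p̂(1−p̂)/n): √(0.3326·0.6674/887) = 0.01582 and √(0.6992·0.3008/1067) = 0.01404.
SE(p̂₁ − p̂₂) = √(SE₁² + SE₂²) = √(0.0002502724 + 0.0001971216) = 0.02115, since the two samples are independent.

0.02115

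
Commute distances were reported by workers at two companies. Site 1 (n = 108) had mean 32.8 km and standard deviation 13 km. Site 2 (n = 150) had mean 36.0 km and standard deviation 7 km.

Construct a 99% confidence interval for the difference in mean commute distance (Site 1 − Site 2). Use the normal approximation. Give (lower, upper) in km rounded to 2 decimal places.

(-6.74, 0.34)

Per-group SEs: s₁/√n₁ = 13/√108 = 1.2509, s₂/√n₂ = 7/√150 = 0.5715.
Unpooled SE of the difference: √(1.56475081 + 0.32661225) = 1.3753.
Margin of error = z* · SE = 2.576 × 1.3753 = 3.5428.
x̄₁ − x̄₂ = 32.8 − 36.0 = -3.2000.
CI: -3.2000 ± 3.5428 = (-6.74, 0.34).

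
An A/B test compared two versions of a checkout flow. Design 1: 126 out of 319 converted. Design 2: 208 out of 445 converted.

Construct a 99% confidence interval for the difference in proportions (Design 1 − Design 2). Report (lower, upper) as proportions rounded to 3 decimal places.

(-0.166, 0.021)

First, p̂₁ = 126/319 = 0.3950; p̂₂ = 208/445 = 0.4674.
The two standard errors are √(0.3950×0.6050/319) = 0.02737 and √(0.4674×0.5326/445) = 0.02365.
Because the samples are independent, SE_diff = √(0.02737² + 0.02365²) = 0.03617.
Using z* = 2.576 for 99%, ME = 2.576 × 0.03617 = 0.09317.
p̂₁ − p̂₂ = -0.0724; interval -0.0724 ± 0.09317 gives (-0.166, 0.021).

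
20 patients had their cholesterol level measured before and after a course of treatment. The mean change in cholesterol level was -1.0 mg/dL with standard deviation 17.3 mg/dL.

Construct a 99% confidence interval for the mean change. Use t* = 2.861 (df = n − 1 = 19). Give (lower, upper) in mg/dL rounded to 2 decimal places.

Paired design: SE = s_d/√n = 17.3/√20 = 3.8684.
t* = 2.861; margin of error = 2.861 × 3.8684 = 11.0675.
-1.0 ± 11.0675 → (-12.07, 10.07).

(-12.07, 10.07)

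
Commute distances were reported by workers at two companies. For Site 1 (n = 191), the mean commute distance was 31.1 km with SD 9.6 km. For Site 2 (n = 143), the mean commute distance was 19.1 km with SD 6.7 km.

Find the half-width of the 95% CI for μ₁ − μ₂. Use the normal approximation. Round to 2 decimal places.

1.75

Standard errors of each mean: 9.6/√191 = 0.6946 and 6.7/√143 = 0.5603.
SE(x̄₁ − x̄₂) = √(0.6946² + 0.5603²) = 0.8924 for independent samples with unequal variances.
With z* = 1.960, the margin is 1.960 × 0.8924 = 1.7491.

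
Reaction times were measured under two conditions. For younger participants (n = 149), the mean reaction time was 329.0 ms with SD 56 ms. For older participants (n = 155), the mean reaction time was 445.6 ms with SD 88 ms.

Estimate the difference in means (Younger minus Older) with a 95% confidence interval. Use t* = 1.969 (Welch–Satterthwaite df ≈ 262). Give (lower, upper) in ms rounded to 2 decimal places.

Per-group SEs: s₁/√n₁ = 56/√149 = 4.5877, s₂/√n₂ = 88/√155 = 7.0683.
Unpooled SE of the difference: √(21.04699129 + 49.96086489) = 8.4266.
Margin of error = t* · SE = 1.969 × 8.4266 = 16.5920.
x̄₁ − x̄₂ = 329.0 − 445.6 = -116.6000.
CI: -116.6000 ± 16.5920 = (-133.19, -100.01).

(-133.19, -100.01)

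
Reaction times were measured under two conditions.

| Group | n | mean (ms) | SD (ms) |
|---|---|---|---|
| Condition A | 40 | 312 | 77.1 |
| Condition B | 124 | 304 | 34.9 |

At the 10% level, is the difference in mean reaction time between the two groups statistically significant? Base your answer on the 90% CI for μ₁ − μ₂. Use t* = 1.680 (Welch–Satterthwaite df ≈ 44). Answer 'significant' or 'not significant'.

SE₁ = s₁/√n₁ = 77.1/√40 = 12.1906; SE₂ = 34.9/√124 = 3.1341.
Independent samples, unequal variances: SE_diff = √(SE₁² + SE₂²) = √(148.61072836 + 9.82258281) = 12.5870.
t* = 1.680, so margin of error = 1.680 × 12.5870 = 21.1462.
Difference in means = 312 − 304 = 8.0000.
8.0000 ± 21.1462 → (-13.1462, 29.1462).
The interval (-13.1462, 29.1462) contains 0, so the difference is not significant.

not significant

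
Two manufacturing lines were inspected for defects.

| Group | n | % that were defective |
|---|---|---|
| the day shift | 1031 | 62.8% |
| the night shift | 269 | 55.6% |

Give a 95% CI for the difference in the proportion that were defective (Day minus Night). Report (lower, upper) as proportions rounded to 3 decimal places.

(0.006, 0.138)

SE₁ = √(p̂₁(1−p̂₁)/n₁) = √(0.6280·0.3720/1031) = 0.01505; SE₂ = √(0.5560·0.4440/269) = 0.03029.
Independent samples: SE of the difference = √(SE₁² + SE₂²) = √(0.0002265025 + 0.0009174841) = 0.03382.
z* for 95% confidence is 1.960, so the margin of error is 1.960 × 0.03382 = 0.06629.
Point estimate p̂₁ − p̂₂ = 0.6280 − 0.5560 = 0.0720.
0.0720 ± 0.06629 → (0.006, 0.138).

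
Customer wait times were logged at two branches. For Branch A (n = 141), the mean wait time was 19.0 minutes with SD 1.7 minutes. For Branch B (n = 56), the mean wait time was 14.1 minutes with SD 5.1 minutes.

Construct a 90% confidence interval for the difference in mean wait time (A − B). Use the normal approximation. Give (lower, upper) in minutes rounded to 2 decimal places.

Standard errors of each mean: 1.7/√141 = 0.1432 and 5.1/√56 = 0.6815.
SE(x̄₁ − x̄₂) = √(0.1432² + 0.6815²) = 0.6964 for independent samples with unequal variances.
With z* = 1.645, the margin is 1.645 × 0.6964 = 1.1456.
x̄₁ − x̄₂ = 19.0 − 14.1 = 4.9000; the interval is 4.9000 ± 1.1456 = (3.75, 6.05).

(3.75, 6.05)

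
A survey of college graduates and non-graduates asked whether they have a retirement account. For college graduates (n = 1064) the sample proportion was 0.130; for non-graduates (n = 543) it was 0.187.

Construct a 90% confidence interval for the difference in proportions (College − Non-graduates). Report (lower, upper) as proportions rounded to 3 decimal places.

Each SE is √(p̂(1−p̂)/n): √(0.1300·0.8700/1064) = 0.01031 and √(0.1870·0.8130/543) = 0.01673.
SE(p̂₁ − p̂₂) = √(SE₁² + SE₂²) = √(0.0001062961 + 0.0002798929) = 0.01965, since the two samples are independent.
At 90% confidence z* = 1.645; margin = 1.645 × 0.01965 = 0.03232.
The difference is 0.1300 − 0.1870 = -0.0570, so the interval is -0.0570 ± 0.03232 = (-0.089, -0.025).

(-0.089, -0.025)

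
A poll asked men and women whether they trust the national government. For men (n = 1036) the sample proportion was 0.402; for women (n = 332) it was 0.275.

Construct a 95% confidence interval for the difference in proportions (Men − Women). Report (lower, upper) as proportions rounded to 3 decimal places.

(0.070, 0.184)

SE₁ = √(p̂₁(1−p̂₁)/n₁) = √(0.4020·0.5980/1036) = 0.01523; SE₂ = √(0.2750·0.7250/332) = 0.02451.
Independent samples: SE of the difference = √(SE₁² + SE₂²) = √(0.0002319529 + 0.0006007401) = 0.02886.
z* for 95% confidence is 1.960, so the margin of error is 1.960 × 0.02886 = 0.05657.
Point estimate p̂₁ − p̂₂ = 0.4020 − 0.2750 = 0.1270.
0.1270 ± 0.05657 → (0.070, 0.184).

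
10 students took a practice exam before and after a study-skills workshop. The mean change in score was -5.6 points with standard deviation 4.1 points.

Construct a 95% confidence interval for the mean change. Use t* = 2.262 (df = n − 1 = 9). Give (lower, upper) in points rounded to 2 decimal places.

This is a matched-pairs design, so SE = s_d/√n = 4.1/√10 = 1.2965.
Margin = 2.262 × 1.2965 = 2.9327; the interval is -5.6 ± 2.9327 = (-8.53, -2.67).

(-8.53, -2.67)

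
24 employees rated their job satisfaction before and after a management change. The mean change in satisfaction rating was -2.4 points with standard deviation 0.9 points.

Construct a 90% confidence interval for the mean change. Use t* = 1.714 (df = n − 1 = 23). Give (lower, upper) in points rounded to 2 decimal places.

This is a matched-pairs design, so SE = s_d/√n = 0.9/√24 = 0.1837.
Margin = 1.714 × 0.1837 = 0.3149; the interval is -2.4 ± 0.3149 = (-2.71, -2.09).

(-2.71, -2.09)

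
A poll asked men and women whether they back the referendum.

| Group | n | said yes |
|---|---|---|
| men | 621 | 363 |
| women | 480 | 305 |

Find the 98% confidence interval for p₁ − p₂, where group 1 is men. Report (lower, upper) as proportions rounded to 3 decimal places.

(-0.120, 0.018)

First, p̂₁ = 363/621 = 0.5845; p̂₂ = 305/480 = 0.6354.
The two standard errors are √(0.5845×0.4155/621) = 0.01978 and √(0.6354×0.3646/480) = 0.02197.
Because the samples are independent, SE_diff = √(0.01978² + 0.02197²) = 0.02956.
Using z* = 2.326 for 98%, ME = 2.326 × 0.02956 = 0.06876.
p̂₁ − p̂₂ = -0.0509; interval -0.0509 ± 0.06876 gives (-0.120, 0.018).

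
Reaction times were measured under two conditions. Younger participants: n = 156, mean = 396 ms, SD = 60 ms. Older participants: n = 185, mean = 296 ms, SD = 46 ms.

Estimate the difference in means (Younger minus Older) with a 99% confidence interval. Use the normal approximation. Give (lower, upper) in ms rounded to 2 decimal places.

(84.87, 115.13)

SE₁ = s₁/√n₁ = 60/√156 = 4.8038; SE₂ = 46/√185 = 3.3820.
Independent samples, unequal variances: SE_diff = √(SE₁² + SE₂²) = √(23.07649444 + 11.437924) = 5.8749.
z* = 2.576, so margin of error = 2.576 × 5.8749 = 15.1337.
Difference in means = 396 − 296 = 100.0000.
100.0000 ± 15.1337 → (84.87, 115.13).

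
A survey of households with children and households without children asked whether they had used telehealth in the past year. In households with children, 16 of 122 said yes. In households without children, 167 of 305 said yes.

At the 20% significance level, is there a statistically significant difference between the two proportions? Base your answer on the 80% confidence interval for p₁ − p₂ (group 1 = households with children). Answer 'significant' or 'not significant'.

significant

First, p̂₁ = 16/122 = 0.1311; p̂₂ = 167/305 = 0.5475.
The two standard errors are √(0.1311×0.8689/122) = 0.03056 and √(0.5475×0.4525/305) = 0.02850.
Because the samples are independent, SE_diff = √(0.03056² + 0.02850²) = 0.04179.
Using z* = 1.282 for 80%, ME = 1.282 × 0.04179 = 0.05357.
p̂₁ − p̂₂ = -0.4164; interval -0.4164 ± 0.05357 gives (-0.46997, -0.36283).
The interval (-0.46997, -0.36283) does not contain 0, so the difference is significant.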